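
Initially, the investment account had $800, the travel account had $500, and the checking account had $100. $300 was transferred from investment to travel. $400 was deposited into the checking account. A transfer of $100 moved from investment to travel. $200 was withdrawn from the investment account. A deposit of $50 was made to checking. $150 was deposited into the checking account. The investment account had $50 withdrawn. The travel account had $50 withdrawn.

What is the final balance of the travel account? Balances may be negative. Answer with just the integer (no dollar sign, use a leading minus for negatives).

Answer: 850

Derivation:
Tracking account balances step by step:
Start: investment=800, travel=500, checking=100
Event 1 (transfer 300 investment -> travel): investment: 800 - 300 = 500, travel: 500 + 300 = 800. Balances: investment=500, travel=800, checking=100
Event 2 (deposit 400 to checking): checking: 100 + 400 = 500. Balances: investment=500, travel=800, checking=500
Event 3 (transfer 100 investment -> travel): investment: 500 - 100 = 400, travel: 800 + 100 = 900. Balances: investment=400, travel=900, checking=500
Event 4 (withdraw 200 from investment): investment: 400 - 200 = 200. Balances: investment=200, travel=900, checking=500
Event 5 (deposit 50 to checking): checking: 500 + 50 = 550. Balances: investment=200, travel=900, checking=550
Event 6 (deposit 150 to checking): checking: 550 + 150 = 700. Balances: investment=200, travel=900, checking=700
Event 7 (withdraw 50 from investment): investment: 200 - 50 = 150. Balances: investment=150, travel=900, checking=700
Event 8 (withdraw 50 from travel): travel: 900 - 50 = 850. Balances: investment=150, travel=850, checking=700

Final balance of travel: 850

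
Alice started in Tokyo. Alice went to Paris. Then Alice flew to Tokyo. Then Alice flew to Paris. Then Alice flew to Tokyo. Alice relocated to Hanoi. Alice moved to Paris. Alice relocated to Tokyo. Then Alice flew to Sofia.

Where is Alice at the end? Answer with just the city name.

Tracking Alice's location:
Start: Alice is in Tokyo.
After move 1: Tokyo -> Paris. Alice is in Paris.
After move 2: Paris -> Tokyo. Alice is in Tokyo.
After move 3: Tokyo -> Paris. Alice is in Paris.
After move 4: Paris -> Tokyo. Alice is in Tokyo.
After move 5: Tokyo -> Hanoi. Alice is in Hanoi.
After move 6: Hanoi -> Paris. Alice is in Paris.
After move 7: Paris -> Tokyo. Alice is in Tokyo.
After move 8: Tokyo -> Sofia. Alice is in Sofia.

Answer: Sofia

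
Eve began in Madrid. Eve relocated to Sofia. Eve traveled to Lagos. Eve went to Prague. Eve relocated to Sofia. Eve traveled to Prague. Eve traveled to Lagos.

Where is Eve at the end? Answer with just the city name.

Tracking Eve's location:
Start: Eve is in Madrid.
After move 1: Madrid -> Sofia. Eve is in Sofia.
After move 2: Sofia -> Lagos. Eve is in Lagos.
After move 3: Lagos -> Prague. Eve is in Prague.
After move 4: Prague -> Sofia. Eve is in Sofia.
After move 5: Sofia -> Prague. Eve is in Prague.
After move 6: Prague -> Lagos. Eve is in Lagos.

Answer: Lagos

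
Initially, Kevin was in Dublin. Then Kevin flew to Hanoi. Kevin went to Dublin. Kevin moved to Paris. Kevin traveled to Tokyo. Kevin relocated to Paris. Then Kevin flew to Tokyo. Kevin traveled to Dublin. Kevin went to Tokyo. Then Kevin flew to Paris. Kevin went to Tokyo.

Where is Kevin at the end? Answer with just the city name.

Tracking Kevin's location:
Start: Kevin is in Dublin.
After move 1: Dublin -> Hanoi. Kevin is in Hanoi.
After move 2: Hanoi -> Dublin. Kevin is in Dublin.
After move 3: Dublin -> Paris. Kevin is in Paris.
After move 4: Paris -> Tokyo. Kevin is in Tokyo.
After move 5: Tokyo -> Paris. Kevin is in Paris.
After move 6: Paris -> Tokyo. Kevin is in Tokyo.
After move 7: Tokyo -> Dublin. Kevin is in Dublin.
After move 8: Dublin -> Tokyo. Kevin is in Tokyo.
After move 9: Tokyo -> Paris. Kevin is in Paris.
After move 10: Paris -> Tokyo. Kevin is in Tokyo.

Answer: Tokyo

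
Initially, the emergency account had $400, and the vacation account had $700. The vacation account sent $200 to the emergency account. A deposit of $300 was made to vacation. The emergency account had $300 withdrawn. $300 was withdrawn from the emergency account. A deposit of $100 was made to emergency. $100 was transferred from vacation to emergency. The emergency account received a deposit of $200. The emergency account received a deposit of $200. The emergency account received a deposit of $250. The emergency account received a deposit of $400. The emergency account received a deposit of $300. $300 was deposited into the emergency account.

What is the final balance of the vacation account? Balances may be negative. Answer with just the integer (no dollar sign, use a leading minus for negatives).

Tracking account balances step by step:
Start: emergency=400, vacation=700
Event 1 (transfer 200 vacation -> emergency): vacation: 700 - 200 = 500, emergency: 400 + 200 = 600. Balances: emergency=600, vacation=500
Event 2 (deposit 300 to vacation): vacation: 500 + 300 = 800. Balances: emergency=600, vacation=800
Event 3 (withdraw 300 from emergency): emergency: 600 - 300 = 300. Balances: emergency=300, vacation=800
Event 4 (withdraw 300 from emergency): emergency: 300 - 300 = 0. Balances: emergency=0, vacation=800
Event 5 (deposit 100 to emergency): emergency: 0 + 100 = 100. Balances: emergency=100, vacation=800
Event 6 (transfer 100 vacation -> emergency): vacation: 800 - 100 = 700, emergency: 100 + 100 = 200. Balances: emergency=200, vacation=700
Event 7 (deposit 200 to emergency): emergency: 200 + 200 = 400. Balances: emergency=400, vacation=700
Event 8 (deposit 200 to emergency): emergency: 400 + 200 = 600. Balances: emergency=600, vacation=700
Event 9 (deposit 250 to emergency): emergency: 600 + 250 = 850. Balances: emergency=850, vacation=700
Event 10 (deposit 400 to emergency): emergency: 850 + 400 = 1250. Balances: emergency=1250, vacation=700
Event 11 (deposit 300 to emergency): emergency: 1250 + 300 = 1550. Balances: emergency=1550, vacation=700
Event 12 (deposit 300 to emergency): emergency: 1550 + 300 = 1850. Balances: emergency=1850, vacation=700

Final balance of vacation: 700

Answer: 700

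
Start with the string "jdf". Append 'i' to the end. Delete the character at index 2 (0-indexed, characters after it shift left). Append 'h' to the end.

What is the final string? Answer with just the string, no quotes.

Answer: jdih

Derivation:
Applying each edit step by step:
Start: "jdf"
Op 1 (append 'i'): "jdf" -> "jdfi"
Op 2 (delete idx 2 = 'f'): "jdfi" -> "jdi"
Op 3 (append 'h'): "jdi" -> "jdih"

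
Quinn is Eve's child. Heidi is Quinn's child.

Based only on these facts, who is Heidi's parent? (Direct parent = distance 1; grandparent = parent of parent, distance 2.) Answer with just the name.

Reconstructing the parent chain from the given facts:
  Eve -> Quinn -> Heidi
(each arrow means 'parent of the next')
Positions in the chain (0 = top):
  position of Eve: 0
  position of Quinn: 1
  position of Heidi: 2

Heidi is at position 2; the parent is 1 step up the chain, i.e. position 1: Quinn.

Answer: Quinn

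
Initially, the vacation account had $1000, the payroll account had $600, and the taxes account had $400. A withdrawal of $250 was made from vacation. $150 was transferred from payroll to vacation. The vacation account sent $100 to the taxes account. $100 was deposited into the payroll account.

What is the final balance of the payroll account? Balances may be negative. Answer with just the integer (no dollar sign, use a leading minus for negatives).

Answer: 550

Derivation:
Tracking account balances step by step:
Start: vacation=1000, payroll=600, taxes=400
Event 1 (withdraw 250 from vacation): vacation: 1000 - 250 = 750. Balances: vacation=750, payroll=600, taxes=400
Event 2 (transfer 150 payroll -> vacation): payroll: 600 - 150 = 450, vacation: 750 + 150 = 900. Balances: vacation=900, payroll=450, taxes=400
Event 3 (transfer 100 vacation -> taxes): vacation: 900 - 100 = 800, taxes: 400 + 100 = 500. Balances: vacation=800, payroll=450, taxes=500
Event 4 (deposit 100 to payroll): payroll: 450 + 100 = 550. Balances: vacation=800, payroll=550, taxes=500

Final balance of payroll: 550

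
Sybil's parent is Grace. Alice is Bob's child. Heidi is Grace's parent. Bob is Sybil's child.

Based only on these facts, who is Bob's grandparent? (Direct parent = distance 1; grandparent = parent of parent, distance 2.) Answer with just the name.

Reconstructing the parent chain from the given facts:
  Heidi -> Grace -> Sybil -> Bob -> Alice
(each arrow means 'parent of the next')
Positions in the chain (0 = top):
  position of Heidi: 0
  position of Grace: 1
  position of Sybil: 2
  position of Bob: 3
  position of Alice: 4

Bob is at position 3; the grandparent is 2 steps up the chain, i.e. position 1: Grace.

Answer: Grace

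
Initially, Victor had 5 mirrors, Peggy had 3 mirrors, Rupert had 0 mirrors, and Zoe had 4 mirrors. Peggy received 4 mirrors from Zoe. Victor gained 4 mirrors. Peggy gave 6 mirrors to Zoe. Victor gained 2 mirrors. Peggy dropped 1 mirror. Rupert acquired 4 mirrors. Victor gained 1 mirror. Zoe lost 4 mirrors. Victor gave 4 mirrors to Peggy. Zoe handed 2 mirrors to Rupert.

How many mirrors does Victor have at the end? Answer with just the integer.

Tracking counts step by step:
Start: Victor=5, Peggy=3, Rupert=0, Zoe=4
Event 1 (Zoe -> Peggy, 4): Zoe: 4 -> 0, Peggy: 3 -> 7. State: Victor=5, Peggy=7, Rupert=0, Zoe=0
Event 2 (Victor +4): Victor: 5 -> 9. State: Victor=9, Peggy=7, Rupert=0, Zoe=0
Event 3 (Peggy -> Zoe, 6): Peggy: 7 -> 1, Zoe: 0 -> 6. State: Victor=9, Peggy=1, Rupert=0, Zoe=6
Event 4 (Victor +2): Victor: 9 -> 11. State: Victor=11, Peggy=1, Rupert=0, Zoe=6
Event 5 (Peggy -1): Peggy: 1 -> 0. State: Victor=11, Peggy=0, Rupert=0, Zoe=6
Event 6 (Rupert +4): Rupert: 0 -> 4. State: Victor=11, Peggy=0, Rupert=4, Zoe=6
Event 7 (Victor +1): Victor: 11 -> 12. State: Victor=12, Peggy=0, Rupert=4, Zoe=6
Event 8 (Zoe -4): Zoe: 6 -> 2. State: Victor=12, Peggy=0, Rupert=4, Zoe=2
Event 9 (Victor -> Peggy, 4): Victor: 12 -> 8, Peggy: 0 -> 4. State: Victor=8, Peggy=4, Rupert=4, Zoe=2
Event 10 (Zoe -> Rupert, 2): Zoe: 2 -> 0, Rupert: 4 -> 6. State: Victor=8, Peggy=4, Rupert=6, Zoe=0

Victor's final count: 8

Answer: 8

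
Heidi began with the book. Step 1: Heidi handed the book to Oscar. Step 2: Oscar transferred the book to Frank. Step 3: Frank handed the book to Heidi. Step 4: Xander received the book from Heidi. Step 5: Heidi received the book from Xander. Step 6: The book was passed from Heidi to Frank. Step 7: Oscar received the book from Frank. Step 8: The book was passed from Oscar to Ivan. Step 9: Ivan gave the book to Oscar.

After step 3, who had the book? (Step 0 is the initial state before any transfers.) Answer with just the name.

Tracking the book holder through step 3:
After step 0 (start): Heidi
After step 1: Oscar
After step 2: Frank
After step 3: Heidi

At step 3, the holder is Heidi.

Answer: Heidi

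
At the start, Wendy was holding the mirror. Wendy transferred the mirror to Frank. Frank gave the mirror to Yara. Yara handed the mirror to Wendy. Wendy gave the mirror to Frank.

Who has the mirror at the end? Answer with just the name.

Tracking the mirror through each event:
Start: Wendy has the mirror.
After event 1: Frank has the mirror.
After event 2: Yara has the mirror.
After event 3: Wendy has the mirror.
After event 4: Frank has the mirror.

Answer: Frank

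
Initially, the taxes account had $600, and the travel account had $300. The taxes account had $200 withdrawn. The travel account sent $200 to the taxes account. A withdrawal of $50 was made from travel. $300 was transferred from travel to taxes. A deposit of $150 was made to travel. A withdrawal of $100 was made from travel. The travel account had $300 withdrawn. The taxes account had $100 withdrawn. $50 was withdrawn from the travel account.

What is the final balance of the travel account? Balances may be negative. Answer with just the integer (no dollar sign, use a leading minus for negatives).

Answer: -550

Derivation:
Tracking account balances step by step:
Start: taxes=600, travel=300
Event 1 (withdraw 200 from taxes): taxes: 600 - 200 = 400. Balances: taxes=400, travel=300
Event 2 (transfer 200 travel -> taxes): travel: 300 - 200 = 100, taxes: 400 + 200 = 600. Balances: taxes=600, travel=100
Event 3 (withdraw 50 from travel): travel: 100 - 50 = 50. Balances: taxes=600, travel=50
Event 4 (transfer 300 travel -> taxes): travel: 50 - 300 = -250, taxes: 600 + 300 = 900. Balances: taxes=900, travel=-250
Event 5 (deposit 150 to travel): travel: -250 + 150 = -100. Balances: taxes=900, travel=-100
Event 6 (withdraw 100 from travel): travel: -100 - 100 = -200. Balances: taxes=900, travel=-200
Event 7 (withdraw 300 from travel): travel: -200 - 300 = -500. Balances: taxes=900, travel=-500
Event 8 (withdraw 100 from taxes): taxes: 900 - 100 = 800. Balances: taxes=800, travel=-500
Event 9 (withdraw 50 from travel): travel: -500 - 50 = -550. Balances: taxes=800, travel=-550

Final balance of travel: -550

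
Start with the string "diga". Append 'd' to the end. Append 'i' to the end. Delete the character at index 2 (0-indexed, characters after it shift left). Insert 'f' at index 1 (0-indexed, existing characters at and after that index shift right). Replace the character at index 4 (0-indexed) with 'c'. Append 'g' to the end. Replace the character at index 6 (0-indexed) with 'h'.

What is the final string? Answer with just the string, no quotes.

Applying each edit step by step:
Start: "diga"
Op 1 (append 'd'): "diga" -> "digad"
Op 2 (append 'i'): "digad" -> "digadi"
Op 3 (delete idx 2 = 'g'): "digadi" -> "diadi"
Op 4 (insert 'f' at idx 1): "diadi" -> "dfiadi"
Op 5 (replace idx 4: 'd' -> 'c'): "dfiadi" -> "dfiaci"
Op 6 (append 'g'): "dfiaci" -> "dfiacig"
Op 7 (replace idx 6: 'g' -> 'h'): "dfiacig" -> "dfiacih"

Answer: dfiacih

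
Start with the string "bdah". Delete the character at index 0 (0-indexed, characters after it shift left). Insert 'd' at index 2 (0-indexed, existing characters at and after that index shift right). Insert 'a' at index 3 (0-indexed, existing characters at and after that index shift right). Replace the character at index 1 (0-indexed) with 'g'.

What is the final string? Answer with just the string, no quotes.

Answer: dgdah

Derivation:
Applying each edit step by step:
Start: "bdah"
Op 1 (delete idx 0 = 'b'): "bdah" -> "dah"
Op 2 (insert 'd' at idx 2): "dah" -> "dadh"
Op 3 (insert 'a' at idx 3): "dadh" -> "dadah"
Op 4 (replace idx 1: 'a' -> 'g'): "dadah" -> "dgdah"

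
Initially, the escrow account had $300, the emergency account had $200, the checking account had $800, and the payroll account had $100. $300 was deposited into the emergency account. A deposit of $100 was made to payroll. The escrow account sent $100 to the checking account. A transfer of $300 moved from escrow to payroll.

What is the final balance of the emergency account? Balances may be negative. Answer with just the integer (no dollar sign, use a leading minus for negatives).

Answer: 500

Derivation:
Tracking account balances step by step:
Start: escrow=300, emergency=200, checking=800, payroll=100
Event 1 (deposit 300 to emergency): emergency: 200 + 300 = 500. Balances: escrow=300, emergency=500, checking=800, payroll=100
Event 2 (deposit 100 to payroll): payroll: 100 + 100 = 200. Balances: escrow=300, emergency=500, checking=800, payroll=200
Event 3 (transfer 100 escrow -> checking): escrow: 300 - 100 = 200, checking: 800 + 100 = 900. Balances: escrow=200, emergency=500, checking=900, payroll=200
Event 4 (transfer 300 escrow -> payroll): escrow: 200 - 300 = -100, payroll: 200 + 300 = 500. Balances: escrow=-100, emergency=500, checking=900, payroll=500

Final balance of emergency: 500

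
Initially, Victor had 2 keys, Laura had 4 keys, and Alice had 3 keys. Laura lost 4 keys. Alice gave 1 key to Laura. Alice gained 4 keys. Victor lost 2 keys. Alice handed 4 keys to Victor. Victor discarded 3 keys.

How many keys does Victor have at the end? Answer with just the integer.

Answer: 1

Derivation:
Tracking counts step by step:
Start: Victor=2, Laura=4, Alice=3
Event 1 (Laura -4): Laura: 4 -> 0. State: Victor=2, Laura=0, Alice=3
Event 2 (Alice -> Laura, 1): Alice: 3 -> 2, Laura: 0 -> 1. State: Victor=2, Laura=1, Alice=2
Event 3 (Alice +4): Alice: 2 -> 6. State: Victor=2, Laura=1, Alice=6
Event 4 (Victor -2): Victor: 2 -> 0. State: Victor=0, Laura=1, Alice=6
Event 5 (Alice -> Victor, 4): Alice: 6 -> 2, Victor: 0 -> 4. State: Victor=4, Laura=1, Alice=2
Event 6 (Victor -3): Victor: 4 -> 1. State: Victor=1, Laura=1, Alice=2

Victor's final count: 1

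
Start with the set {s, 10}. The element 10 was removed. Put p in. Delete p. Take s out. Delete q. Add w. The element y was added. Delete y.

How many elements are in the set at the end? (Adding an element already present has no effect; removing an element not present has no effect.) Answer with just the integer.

Answer: 1

Derivation:
Tracking the set through each operation:
Start: {10, s}
Event 1 (remove 10): removed. Set: {s}
Event 2 (add p): added. Set: {p, s}
Event 3 (remove p): removed. Set: {s}
Event 4 (remove s): removed. Set: {}
Event 5 (remove q): not present, no change. Set: {}
Event 6 (add w): added. Set: {w}
Event 7 (add y): added. Set: {w, y}
Event 8 (remove y): removed. Set: {w}

Final set: {w} (size 1)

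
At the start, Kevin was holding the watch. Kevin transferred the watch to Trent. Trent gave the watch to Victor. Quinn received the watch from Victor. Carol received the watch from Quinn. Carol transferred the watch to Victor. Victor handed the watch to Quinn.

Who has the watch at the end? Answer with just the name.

Tracking the watch through each event:
Start: Kevin has the watch.
After event 1: Trent has the watch.
After event 2: Victor has the watch.
After event 3: Quinn has the watch.
After event 4: Carol has the watch.
After event 5: Victor has the watch.
After event 6: Quinn has the watch.

Answer: Quinn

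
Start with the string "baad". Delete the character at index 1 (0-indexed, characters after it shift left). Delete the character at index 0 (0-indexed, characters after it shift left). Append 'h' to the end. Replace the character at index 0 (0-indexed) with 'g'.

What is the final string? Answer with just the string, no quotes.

Answer: gdh

Derivation:
Applying each edit step by step:
Start: "baad"
Op 1 (delete idx 1 = 'a'): "baad" -> "bad"
Op 2 (delete idx 0 = 'b'): "bad" -> "ad"
Op 3 (append 'h'): "ad" -> "adh"
Op 4 (replace idx 0: 'a' -> 'g'): "adh" -> "gdh"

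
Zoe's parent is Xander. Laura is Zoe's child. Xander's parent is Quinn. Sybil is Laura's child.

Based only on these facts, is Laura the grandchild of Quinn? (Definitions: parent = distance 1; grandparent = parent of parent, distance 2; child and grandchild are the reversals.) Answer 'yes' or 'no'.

Answer: no

Derivation:
Reconstructing the parent chain from the given facts:
  Quinn -> Xander -> Zoe -> Laura -> Sybil
(each arrow means 'parent of the next')
Positions in the chain (0 = top):
  position of Quinn: 0
  position of Xander: 1
  position of Zoe: 2
  position of Laura: 3
  position of Sybil: 4

Laura is at position 3, Quinn is at position 0; signed distance (j - i) = -3.
'grandchild' requires j - i = -2. Actual distance is -3, so the relation does NOT hold.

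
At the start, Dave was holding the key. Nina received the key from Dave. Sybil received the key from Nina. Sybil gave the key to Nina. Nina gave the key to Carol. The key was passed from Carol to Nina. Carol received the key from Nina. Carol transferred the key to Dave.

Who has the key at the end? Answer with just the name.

Answer: Dave

Derivation:
Tracking the key through each event:
Start: Dave has the key.
After event 1: Nina has the key.
After event 2: Sybil has the key.
After event 3: Nina has the key.
After event 4: Carol has the key.
After event 5: Nina has the key.
After event 6: Carol has the key.
After event 7: Dave has the key.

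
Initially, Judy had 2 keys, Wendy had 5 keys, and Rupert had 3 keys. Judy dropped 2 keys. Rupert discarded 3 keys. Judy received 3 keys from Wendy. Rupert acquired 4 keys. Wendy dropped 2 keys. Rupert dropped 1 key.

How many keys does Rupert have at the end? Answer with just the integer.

Tracking counts step by step:
Start: Judy=2, Wendy=5, Rupert=3
Event 1 (Judy -2): Judy: 2 -> 0. State: Judy=0, Wendy=5, Rupert=3
Event 2 (Rupert -3): Rupert: 3 -> 0. State: Judy=0, Wendy=5, Rupert=0
Event 3 (Wendy -> Judy, 3): Wendy: 5 -> 2, Judy: 0 -> 3. State: Judy=3, Wendy=2, Rupert=0
Event 4 (Rupert +4): Rupert: 0 -> 4. State: Judy=3, Wendy=2, Rupert=4
Event 5 (Wendy -2): Wendy: 2 -> 0. State: Judy=3, Wendy=0, Rupert=4
Event 6 (Rupert -1): Rupert: 4 -> 3. State: Judy=3, Wendy=0, Rupert=3

Rupert's final count: 3

Answer: 3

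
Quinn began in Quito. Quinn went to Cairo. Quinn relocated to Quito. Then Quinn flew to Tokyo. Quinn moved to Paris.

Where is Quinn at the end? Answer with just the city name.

Answer: Paris

Derivation:
Tracking Quinn's location:
Start: Quinn is in Quito.
After move 1: Quito -> Cairo. Quinn is in Cairo.
After move 2: Cairo -> Quito. Quinn is in Quito.
After move 3: Quito -> Tokyo. Quinn is in Tokyo.
After move 4: Tokyo -> Paris. Quinn is in Paris.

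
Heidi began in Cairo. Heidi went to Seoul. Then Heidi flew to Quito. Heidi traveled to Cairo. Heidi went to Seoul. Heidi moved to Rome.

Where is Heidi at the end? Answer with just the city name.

Tracking Heidi's location:
Start: Heidi is in Cairo.
After move 1: Cairo -> Seoul. Heidi is in Seoul.
After move 2: Seoul -> Quito. Heidi is in Quito.
After move 3: Quito -> Cairo. Heidi is in Cairo.
After move 4: Cairo -> Seoul. Heidi is in Seoul.
After move 5: Seoul -> Rome. Heidi is in Rome.

Answer: Rome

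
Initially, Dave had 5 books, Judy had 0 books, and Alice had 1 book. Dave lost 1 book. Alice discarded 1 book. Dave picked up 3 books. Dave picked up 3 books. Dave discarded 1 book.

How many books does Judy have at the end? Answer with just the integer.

Answer: 0

Derivation:
Tracking counts step by step:
Start: Dave=5, Judy=0, Alice=1
Event 1 (Dave -1): Dave: 5 -> 4. State: Dave=4, Judy=0, Alice=1
Event 2 (Alice -1): Alice: 1 -> 0. State: Dave=4, Judy=0, Alice=0
Event 3 (Dave +3): Dave: 4 -> 7. State: Dave=7, Judy=0, Alice=0
Event 4 (Dave +3): Dave: 7 -> 10. State: Dave=10, Judy=0, Alice=0
Event 5 (Dave -1): Dave: 10 -> 9. State: Dave=9, Judy=0, Alice=0

Judy's final count: 0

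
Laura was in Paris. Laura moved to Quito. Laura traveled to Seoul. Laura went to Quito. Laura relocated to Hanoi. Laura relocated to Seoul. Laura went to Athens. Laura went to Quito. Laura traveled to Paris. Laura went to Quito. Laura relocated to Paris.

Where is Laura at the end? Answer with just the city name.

Tracking Laura's location:
Start: Laura is in Paris.
After move 1: Paris -> Quito. Laura is in Quito.
After move 2: Quito -> Seoul. Laura is in Seoul.
After move 3: Seoul -> Quito. Laura is in Quito.
After move 4: Quito -> Hanoi. Laura is in Hanoi.
After move 5: Hanoi -> Seoul. Laura is in Seoul.
After move 6: Seoul -> Athens. Laura is in Athens.
After move 7: Athens -> Quito. Laura is in Quito.
After move 8: Quito -> Paris. Laura is in Paris.
After move 9: Paris -> Quito. Laura is in Quito.
After move 10: Quito -> Paris. Laura is in Paris.

Answer: Paris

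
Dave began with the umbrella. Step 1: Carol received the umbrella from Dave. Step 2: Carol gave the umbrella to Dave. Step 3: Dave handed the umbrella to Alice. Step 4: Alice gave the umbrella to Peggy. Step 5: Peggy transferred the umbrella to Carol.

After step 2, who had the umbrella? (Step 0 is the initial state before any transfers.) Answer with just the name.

Answer: Dave

Derivation:
Tracking the umbrella holder through step 2:
After step 0 (start): Dave
After step 1: Carol
After step 2: Dave

At step 2, the holder is Dave.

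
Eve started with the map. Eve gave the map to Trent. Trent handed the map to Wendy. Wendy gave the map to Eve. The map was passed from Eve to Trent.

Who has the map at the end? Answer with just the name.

Tracking the map through each event:
Start: Eve has the map.
After event 1: Trent has the map.
After event 2: Wendy has the map.
After event 3: Eve has the map.
After event 4: Trent has the map.

Answer: Trent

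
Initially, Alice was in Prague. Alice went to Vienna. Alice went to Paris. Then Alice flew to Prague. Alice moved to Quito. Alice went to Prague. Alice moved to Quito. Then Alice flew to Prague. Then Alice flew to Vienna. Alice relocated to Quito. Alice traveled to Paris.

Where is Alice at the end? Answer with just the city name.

Tracking Alice's location:
Start: Alice is in Prague.
After move 1: Prague -> Vienna. Alice is in Vienna.
After move 2: Vienna -> Paris. Alice is in Paris.
After move 3: Paris -> Prague. Alice is in Prague.
After move 4: Prague -> Quito. Alice is in Quito.
After move 5: Quito -> Prague. Alice is in Prague.
After move 6: Prague -> Quito. Alice is in Quito.
After move 7: Quito -> Prague. Alice is in Prague.
After move 8: Prague -> Vienna. Alice is in Vienna.
After move 9: Vienna -> Quito. Alice is in Quito.
After move 10: Quito -> Paris. Alice is in Paris.

Answer: Paris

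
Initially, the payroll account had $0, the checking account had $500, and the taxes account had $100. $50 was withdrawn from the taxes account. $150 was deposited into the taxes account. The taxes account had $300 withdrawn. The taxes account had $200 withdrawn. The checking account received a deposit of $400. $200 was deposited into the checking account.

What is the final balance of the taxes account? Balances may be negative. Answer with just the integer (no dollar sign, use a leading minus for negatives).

Answer: -300

Derivation:
Tracking account balances step by step:
Start: payroll=0, checking=500, taxes=100
Event 1 (withdraw 50 from taxes): taxes: 100 - 50 = 50. Balances: payroll=0, checking=500, taxes=50
Event 2 (deposit 150 to taxes): taxes: 50 + 150 = 200. Balances: payroll=0, checking=500, taxes=200
Event 3 (withdraw 300 from taxes): taxes: 200 - 300 = -100. Balances: payroll=0, checking=500, taxes=-100
Event 4 (withdraw 200 from taxes): taxes: -100 - 200 = -300. Balances: payroll=0, checking=500, taxes=-300
Event 5 (deposit 400 to checking): checking: 500 + 400 = 900. Balances: payroll=0, checking=900, taxes=-300
Event 6 (deposit 200 to checking): checking: 900 + 200 = 1100. Balances: payroll=0, checking=1100, taxes=-300

Final balance of taxes: -300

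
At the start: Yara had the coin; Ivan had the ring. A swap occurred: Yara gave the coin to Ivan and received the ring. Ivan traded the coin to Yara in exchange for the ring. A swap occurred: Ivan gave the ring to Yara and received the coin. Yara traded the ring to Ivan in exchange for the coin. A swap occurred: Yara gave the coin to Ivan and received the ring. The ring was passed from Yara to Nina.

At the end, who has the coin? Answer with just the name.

Tracking all object holders:
Start: coin:Yara, ring:Ivan
Event 1 (swap coin<->ring: now coin:Ivan, ring:Yara). State: coin:Ivan, ring:Yara
Event 2 (swap coin<->ring: now coin:Yara, ring:Ivan). State: coin:Yara, ring:Ivan
Event 3 (swap ring<->coin: now ring:Yara, coin:Ivan). State: coin:Ivan, ring:Yara
Event 4 (swap ring<->coin: now ring:Ivan, coin:Yara). State: coin:Yara, ring:Ivan
Event 5 (swap coin<->ring: now coin:Ivan, ring:Yara). State: coin:Ivan, ring:Yara
Event 6 (give ring: Yara -> Nina). State: coin:Ivan, ring:Nina

Final state: coin:Ivan, ring:Nina
The coin is held by Ivan.

Answer: Ivan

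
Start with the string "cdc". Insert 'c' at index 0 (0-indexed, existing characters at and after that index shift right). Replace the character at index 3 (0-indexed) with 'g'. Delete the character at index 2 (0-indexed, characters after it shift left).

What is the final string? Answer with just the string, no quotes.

Answer: ccg

Derivation:
Applying each edit step by step:
Start: "cdc"
Op 1 (insert 'c' at idx 0): "cdc" -> "ccdc"
Op 2 (replace idx 3: 'c' -> 'g'): "ccdc" -> "ccdg"
Op 3 (delete idx 2 = 'd'): "ccdg" -> "ccg"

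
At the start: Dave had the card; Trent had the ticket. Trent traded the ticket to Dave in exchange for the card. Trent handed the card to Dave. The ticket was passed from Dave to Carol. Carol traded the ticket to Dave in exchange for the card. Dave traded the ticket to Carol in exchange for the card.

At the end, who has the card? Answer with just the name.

Answer: Dave

Derivation:
Tracking all object holders:
Start: card:Dave, ticket:Trent
Event 1 (swap ticket<->card: now ticket:Dave, card:Trent). State: card:Trent, ticket:Dave
Event 2 (give card: Trent -> Dave). State: card:Dave, ticket:Dave
Event 3 (give ticket: Dave -> Carol). State: card:Dave, ticket:Carol
Event 4 (swap ticket<->card: now ticket:Dave, card:Carol). State: card:Carol, ticket:Dave
Event 5 (swap ticket<->card: now ticket:Carol, card:Dave). State: card:Dave, ticket:Carol

Final state: card:Dave, ticket:Carol
The card is held by Dave.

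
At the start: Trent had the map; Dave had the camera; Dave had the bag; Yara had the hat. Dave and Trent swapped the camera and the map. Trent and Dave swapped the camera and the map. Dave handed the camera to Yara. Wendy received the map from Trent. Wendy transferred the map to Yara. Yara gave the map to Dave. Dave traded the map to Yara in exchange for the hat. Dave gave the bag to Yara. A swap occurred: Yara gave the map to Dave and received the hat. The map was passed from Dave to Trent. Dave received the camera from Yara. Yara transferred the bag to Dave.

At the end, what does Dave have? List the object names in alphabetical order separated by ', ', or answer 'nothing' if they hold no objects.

Tracking all object holders:
Start: map:Trent, camera:Dave, bag:Dave, hat:Yara
Event 1 (swap camera<->map: now camera:Trent, map:Dave). State: map:Dave, camera:Trent, bag:Dave, hat:Yara
Event 2 (swap camera<->map: now camera:Dave, map:Trent). State: map:Trent, camera:Dave, bag:Dave, hat:Yara
Event 3 (give camera: Dave -> Yara). State: map:Trent, camera:Yara, bag:Dave, hat:Yara
Event 4 (give map: Trent -> Wendy). State: map:Wendy, camera:Yara, bag:Dave, hat:Yara
Event 5 (give map: Wendy -> Yara). State: map:Yara, camera:Yara, bag:Dave, hat:Yara
Event 6 (give map: Yara -> Dave). State: map:Dave, camera:Yara, bag:Dave, hat:Yara
Event 7 (swap map<->hat: now map:Yara, hat:Dave). State: map:Yara, camera:Yara, bag:Dave, hat:Dave
Event 8 (give bag: Dave -> Yara). State: map:Yara, camera:Yara, bag:Yara, hat:Dave
Event 9 (swap map<->hat: now map:Dave, hat:Yara). State: map:Dave, camera:Yara, bag:Yara, hat:Yara
Event 10 (give map: Dave -> Trent). State: map:Trent, camera:Yara, bag:Yara, hat:Yara
Event 11 (give camera: Yara -> Dave). State: map:Trent, camera:Dave, bag:Yara, hat:Yara
Event 12 (give bag: Yara -> Dave). State: map:Trent, camera:Dave, bag:Dave, hat:Yara

Final state: map:Trent, camera:Dave, bag:Dave, hat:Yara
Dave holds: bag, camera.

Answer: bag, camera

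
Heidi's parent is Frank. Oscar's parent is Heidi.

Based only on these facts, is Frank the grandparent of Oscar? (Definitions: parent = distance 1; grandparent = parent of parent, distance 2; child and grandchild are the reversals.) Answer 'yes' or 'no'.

Answer: yes

Derivation:
Reconstructing the parent chain from the given facts:
  Frank -> Heidi -> Oscar
(each arrow means 'parent of the next')
Positions in the chain (0 = top):
  position of Frank: 0
  position of Heidi: 1
  position of Oscar: 2

Frank is at position 0, Oscar is at position 2; signed distance (j - i) = 2.
'grandparent' requires j - i = 2. Actual distance is 2, so the relation HOLDS.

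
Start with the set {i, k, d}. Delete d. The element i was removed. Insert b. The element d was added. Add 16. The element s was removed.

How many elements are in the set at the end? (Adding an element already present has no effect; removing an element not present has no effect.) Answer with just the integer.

Answer: 4

Derivation:
Tracking the set through each operation:
Start: {d, i, k}
Event 1 (remove d): removed. Set: {i, k}
Event 2 (remove i): removed. Set: {k}
Event 3 (add b): added. Set: {b, k}
Event 4 (add d): added. Set: {b, d, k}
Event 5 (add 16): added. Set: {16, b, d, k}
Event 6 (remove s): not present, no change. Set: {16, b, d, k}

Final set: {16, b, d, k} (size 4)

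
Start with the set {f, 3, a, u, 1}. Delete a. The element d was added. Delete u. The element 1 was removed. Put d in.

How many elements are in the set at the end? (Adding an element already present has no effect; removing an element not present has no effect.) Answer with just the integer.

Answer: 3

Derivation:
Tracking the set through each operation:
Start: {1, 3, a, f, u}
Event 1 (remove a): removed. Set: {1, 3, f, u}
Event 2 (add d): added. Set: {1, 3, d, f, u}
Event 3 (remove u): removed. Set: {1, 3, d, f}
Event 4 (remove 1): removed. Set: {3, d, f}
Event 5 (add d): already present, no change. Set: {3, d, f}

Final set: {3, d, f} (size 3)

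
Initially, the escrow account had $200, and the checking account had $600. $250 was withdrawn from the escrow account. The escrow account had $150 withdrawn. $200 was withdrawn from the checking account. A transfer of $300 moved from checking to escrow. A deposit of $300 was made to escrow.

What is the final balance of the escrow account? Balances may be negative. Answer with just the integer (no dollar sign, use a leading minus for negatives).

Tracking account balances step by step:
Start: escrow=200, checking=600
Event 1 (withdraw 250 from escrow): escrow: 200 - 250 = -50. Balances: escrow=-50, checking=600
Event 2 (withdraw 150 from escrow): escrow: -50 - 150 = -200. Balances: escrow=-200, checking=600
Event 3 (withdraw 200 from checking): checking: 600 - 200 = 400. Balances: escrow=-200, checking=400
Event 4 (transfer 300 checking -> escrow): checking: 400 - 300 = 100, escrow: -200 + 300 = 100. Balances: escrow=100, checking=100
Event 5 (deposit 300 to escrow): escrow: 100 + 300 = 400. Balances: escrow=400, checking=100

Final balance of escrow: 400

Answer: 400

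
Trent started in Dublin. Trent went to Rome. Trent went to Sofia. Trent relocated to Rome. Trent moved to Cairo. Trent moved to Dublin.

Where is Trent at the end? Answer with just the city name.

Answer: Dublin

Derivation:
Tracking Trent's location:
Start: Trent is in Dublin.
After move 1: Dublin -> Rome. Trent is in Rome.
After move 2: Rome -> Sofia. Trent is in Sofia.
After move 3: Sofia -> Rome. Trent is in Rome.
After move 4: Rome -> Cairo. Trent is in Cairo.
After move 5: Cairo -> Dublin. Trent is in Dublin.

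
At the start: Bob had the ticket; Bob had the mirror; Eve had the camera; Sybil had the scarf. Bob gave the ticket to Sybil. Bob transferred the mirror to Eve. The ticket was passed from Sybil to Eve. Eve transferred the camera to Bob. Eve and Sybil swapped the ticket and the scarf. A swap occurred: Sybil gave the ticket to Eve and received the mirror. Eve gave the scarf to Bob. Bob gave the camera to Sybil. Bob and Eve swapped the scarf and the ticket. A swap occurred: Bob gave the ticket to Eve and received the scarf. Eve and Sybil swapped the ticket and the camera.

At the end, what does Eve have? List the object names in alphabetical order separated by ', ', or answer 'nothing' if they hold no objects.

Tracking all object holders:
Start: ticket:Bob, mirror:Bob, camera:Eve, scarf:Sybil
Event 1 (give ticket: Bob -> Sybil). State: ticket:Sybil, mirror:Bob, camera:Eve, scarf:Sybil
Event 2 (give mirror: Bob -> Eve). State: ticket:Sybil, mirror:Eve, camera:Eve, scarf:Sybil
Event 3 (give ticket: Sybil -> Eve). State: ticket:Eve, mirror:Eve, camera:Eve, scarf:Sybil
Event 4 (give camera: Eve -> Bob). State: ticket:Eve, mirror:Eve, camera:Bob, scarf:Sybil
Event 5 (swap ticket<->scarf: now ticket:Sybil, scarf:Eve). State: ticket:Sybil, mirror:Eve, camera:Bob, scarf:Eve
Event 6 (swap ticket<->mirror: now ticket:Eve, mirror:Sybil). State: ticket:Eve, mirror:Sybil, camera:Bob, scarf:Eve
Event 7 (give scarf: Eve -> Bob). State: ticket:Eve, mirror:Sybil, camera:Bob, scarf:Bob
Event 8 (give camera: Bob -> Sybil). State: ticket:Eve, mirror:Sybil, camera:Sybil, scarf:Bob
Event 9 (swap scarf<->ticket: now scarf:Eve, ticket:Bob). State: ticket:Bob, mirror:Sybil, camera:Sybil, scarf:Eve
Event 10 (swap ticket<->scarf: now ticket:Eve, scarf:Bob). State: ticket:Eve, mirror:Sybil, camera:Sybil, scarf:Bob
Event 11 (swap ticket<->camera: now ticket:Sybil, camera:Eve). State: ticket:Sybil, mirror:Sybil, camera:Eve, scarf:Bob

Final state: ticket:Sybil, mirror:Sybil, camera:Eve, scarf:Bob
Eve holds: camera.

Answer: camera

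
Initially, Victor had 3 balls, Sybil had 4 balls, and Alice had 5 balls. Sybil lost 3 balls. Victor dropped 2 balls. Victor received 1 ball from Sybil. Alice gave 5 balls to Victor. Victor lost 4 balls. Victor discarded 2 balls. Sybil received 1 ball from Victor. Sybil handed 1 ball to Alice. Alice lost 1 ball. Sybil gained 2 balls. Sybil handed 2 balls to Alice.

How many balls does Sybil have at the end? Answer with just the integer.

Answer: 0

Derivation:
Tracking counts step by step:
Start: Victor=3, Sybil=4, Alice=5
Event 1 (Sybil -3): Sybil: 4 -> 1. State: Victor=3, Sybil=1, Alice=5
Event 2 (Victor -2): Victor: 3 -> 1. State: Victor=1, Sybil=1, Alice=5
Event 3 (Sybil -> Victor, 1): Sybil: 1 -> 0, Victor: 1 -> 2. State: Victor=2, Sybil=0, Alice=5
Event 4 (Alice -> Victor, 5): Alice: 5 -> 0, Victor: 2 -> 7. State: Victor=7, Sybil=0, Alice=0
Event 5 (Victor -4): Victor: 7 -> 3. State: Victor=3, Sybil=0, Alice=0
Event 6 (Victor -2): Victor: 3 -> 1. State: Victor=1, Sybil=0, Alice=0
Event 7 (Victor -> Sybil, 1): Victor: 1 -> 0, Sybil: 0 -> 1. State: Victor=0, Sybil=1, Alice=0
Event 8 (Sybil -> Alice, 1): Sybil: 1 -> 0, Alice: 0 -> 1. State: Victor=0, Sybil=0, Alice=1
Event 9 (Alice -1): Alice: 1 -> 0. State: Victor=0, Sybil=0, Alice=0
Event 10 (Sybil +2): Sybil: 0 -> 2. State: Victor=0, Sybil=2, Alice=0
Event 11 (Sybil -> Alice, 2): Sybil: 2 -> 0, Alice: 0 -> 2. State: Victor=0, Sybil=0, Alice=2

Sybil's final count: 0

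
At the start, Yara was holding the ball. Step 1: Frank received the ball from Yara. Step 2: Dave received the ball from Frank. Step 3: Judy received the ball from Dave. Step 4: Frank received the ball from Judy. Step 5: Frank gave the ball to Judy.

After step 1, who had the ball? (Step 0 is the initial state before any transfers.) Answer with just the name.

Tracking the ball holder through step 1:
After step 0 (start): Yara
After step 1: Frank

At step 1, the holder is Frank.

Answer: Frank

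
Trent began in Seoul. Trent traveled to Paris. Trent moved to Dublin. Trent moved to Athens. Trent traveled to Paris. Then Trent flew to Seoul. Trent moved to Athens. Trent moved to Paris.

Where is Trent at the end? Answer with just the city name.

Answer: Paris

Derivation:
Tracking Trent's location:
Start: Trent is in Seoul.
After move 1: Seoul -> Paris. Trent is in Paris.
After move 2: Paris -> Dublin. Trent is in Dublin.
After move 3: Dublin -> Athens. Trent is in Athens.
After move 4: Athens -> Paris. Trent is in Paris.
After move 5: Paris -> Seoul. Trent is in Seoul.
After move 6: Seoul -> Athens. Trent is in Athens.
After move 7: Athens -> Paris. Trent is in Paris.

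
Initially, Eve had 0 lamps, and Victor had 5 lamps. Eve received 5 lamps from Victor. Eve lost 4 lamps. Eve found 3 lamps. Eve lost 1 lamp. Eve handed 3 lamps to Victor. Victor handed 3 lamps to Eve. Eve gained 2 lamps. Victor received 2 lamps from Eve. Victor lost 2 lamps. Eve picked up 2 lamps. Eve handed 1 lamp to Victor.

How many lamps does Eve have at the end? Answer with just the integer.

Answer: 4

Derivation:
Tracking counts step by step:
Start: Eve=0, Victor=5
Event 1 (Victor -> Eve, 5): Victor: 5 -> 0, Eve: 0 -> 5. State: Eve=5, Victor=0
Event 2 (Eve -4): Eve: 5 -> 1. State: Eve=1, Victor=0
Event 3 (Eve +3): Eve: 1 -> 4. State: Eve=4, Victor=0
Event 4 (Eve -1): Eve: 4 -> 3. State: Eve=3, Victor=0
Event 5 (Eve -> Victor, 3): Eve: 3 -> 0, Victor: 0 -> 3. State: Eve=0, Victor=3
Event 6 (Victor -> Eve, 3): Victor: 3 -> 0, Eve: 0 -> 3. State: Eve=3, Victor=0
Event 7 (Eve +2): Eve: 3 -> 5. State: Eve=5, Victor=0
Event 8 (Eve -> Victor, 2): Eve: 5 -> 3, Victor: 0 -> 2. State: Eve=3, Victor=2
Event 9 (Victor -2): Victor: 2 -> 0. State: Eve=3, Victor=0
Event 10 (Eve +2): Eve: 3 -> 5. State: Eve=5, Victor=0
Event 11 (Eve -> Victor, 1): Eve: 5 -> 4, Victor: 0 -> 1. State: Eve=4, Victor=1

Eve's final count: 4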